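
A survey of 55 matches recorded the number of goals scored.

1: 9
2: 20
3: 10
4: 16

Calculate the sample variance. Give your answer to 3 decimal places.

1.170

Values: 1, 2, 3, 4
n = 55, Σfx = 143, mean = 2.6000
Σfx² = 435
Σf(x − x̄)² = Σfx² − (Σfx)²/n = 435 − 143²/55 = 63.2000
Sample variance = 63.2000 / 54 = 1.1704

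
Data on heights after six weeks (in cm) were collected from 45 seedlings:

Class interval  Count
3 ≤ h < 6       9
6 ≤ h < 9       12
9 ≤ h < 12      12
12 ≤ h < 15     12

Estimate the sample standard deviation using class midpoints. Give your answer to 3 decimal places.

Midpoints: 4.5, 7.5, 10.5, 13.5
n = 45, Σfm = 418.5, mean = 9.3000
Σfm² = 4367.25
Σf(m − x̄)² = Σfm² − (Σfm)²/n = 4367.25 − 418.5²/45 = 475.2000
Sample variance = 475.2000 / 44 = 10.8000
Standard deviation = √10.8000 = 3.2863

3.286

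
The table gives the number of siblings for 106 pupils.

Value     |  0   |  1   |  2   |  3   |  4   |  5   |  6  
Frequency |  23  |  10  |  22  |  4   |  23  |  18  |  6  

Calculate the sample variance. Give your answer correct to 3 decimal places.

Values: 0, 1, 2, 3, 4, 5, 6
n = 106, Σfx = 284, mean = 2.6792
Σfx² = 1168
Σf(x − x̄)² = Σfx² − (Σfx)²/n = 1168 − 284²/106 = 407.0943
Sample variance = 407.0943 / 105 = 3.8771

3.877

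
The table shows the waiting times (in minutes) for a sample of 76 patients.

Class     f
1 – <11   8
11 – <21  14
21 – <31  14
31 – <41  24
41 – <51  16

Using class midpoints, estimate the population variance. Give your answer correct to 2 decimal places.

164.61

Midpoints: 6, 16, 26, 36, 46
n = 76, Σfm = 2236, mean = 29.4211
Σfm² = 78296
Σf(m − x̄)² = Σfm² − (Σfm)²/n = 78296 − 2236²/76 = 12510.5263
Population variance = 12510.5263 / 76 = 164.6122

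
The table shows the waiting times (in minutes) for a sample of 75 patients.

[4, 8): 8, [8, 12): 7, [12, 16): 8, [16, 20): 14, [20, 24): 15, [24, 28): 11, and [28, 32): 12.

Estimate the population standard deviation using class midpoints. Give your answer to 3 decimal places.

Midpoints: 6, 10, 14, 18, 22, 26, 30
n = 75, Σfm = 1458, mean = 19.4400
Σfm² = 32588
Σf(m − x̄)² = Σfm² − (Σfm)²/n = 32588 − 1458²/75 = 4244.4800
Population variance = 4244.4800 / 75 = 56.5931
Standard deviation = √56.5931 = 7.5228

7.523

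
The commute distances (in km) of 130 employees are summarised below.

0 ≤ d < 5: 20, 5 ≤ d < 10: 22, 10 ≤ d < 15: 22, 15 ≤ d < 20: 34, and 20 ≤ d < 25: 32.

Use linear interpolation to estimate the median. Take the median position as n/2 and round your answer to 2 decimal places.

15.15

Cumulative frequencies: 20, 42, 64, 98, 130
n = 130; position = n/2 = 65.
This falls in the class 15 ≤ d < 20: L = 15, F = 64, f = 34, h = 5.
Median ≈ 15 + ((65 − 64) / 34) × 5 = 15.1471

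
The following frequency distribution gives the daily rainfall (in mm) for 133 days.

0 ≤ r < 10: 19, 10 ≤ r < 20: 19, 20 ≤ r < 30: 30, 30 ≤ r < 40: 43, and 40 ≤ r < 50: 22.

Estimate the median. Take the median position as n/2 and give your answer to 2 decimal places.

Cumulative frequencies: 19, 38, 68, 111, 133
n = 133; position = n/2 = 66.5.
This falls in the class 20 ≤ r < 30: L = 20, F = 38, f = 30, h = 10.
Median ≈ 20 + ((66.5 − 38) / 30) × 10 = 29.5000

29.50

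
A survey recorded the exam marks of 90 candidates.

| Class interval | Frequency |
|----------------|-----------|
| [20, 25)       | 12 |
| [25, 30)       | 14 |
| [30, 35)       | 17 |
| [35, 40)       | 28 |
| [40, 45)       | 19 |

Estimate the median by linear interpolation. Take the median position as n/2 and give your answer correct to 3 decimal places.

35.357

Cumulative frequencies: 12, 26, 43, 71, 90
n = 90; position = n/2 = 45.
This falls in the class [35, 40): L = 35, F = 43, f = 28, h = 5.
Median ≈ 35 + ((45 − 43) / 28) × 5 = 35.3571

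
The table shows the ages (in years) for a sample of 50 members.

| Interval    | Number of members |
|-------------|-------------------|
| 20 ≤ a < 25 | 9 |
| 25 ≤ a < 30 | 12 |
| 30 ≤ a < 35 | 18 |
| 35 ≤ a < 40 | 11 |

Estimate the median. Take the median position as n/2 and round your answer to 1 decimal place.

Cumulative frequencies: 9, 21, 39, 50
n = 50; position = n/2 = 25.
This falls in the class 30 ≤ a < 35: L = 30, F = 21, f = 18, h = 5.
Median ≈ 30 + ((25 − 21) / 18) × 5 = 31.1111

31.1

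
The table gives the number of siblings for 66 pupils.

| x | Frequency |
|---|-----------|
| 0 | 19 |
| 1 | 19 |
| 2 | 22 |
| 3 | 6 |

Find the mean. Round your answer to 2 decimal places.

Values: 0, 1, 2, 3
Σfx = 19×0 + 19×1 + 22×2 + 6×3 = 81
n = Σf = 66
Mean = 81 / 66 = 1.2273

1.23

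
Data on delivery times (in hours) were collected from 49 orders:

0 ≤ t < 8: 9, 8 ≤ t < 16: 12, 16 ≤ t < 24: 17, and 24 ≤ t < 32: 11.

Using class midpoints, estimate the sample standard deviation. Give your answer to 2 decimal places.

Midpoints: 4, 12, 20, 28
n = 49, Σfm = 828, mean = 16.8980
Σfm² = 17296
Σf(m − x̄)² = Σfm² − (Σfm)²/n = 17296 − 828²/49 = 3304.4898
Sample variance = 3304.4898 / 48 = 68.8435
Standard deviation = √68.8435 = 8.2972

8.30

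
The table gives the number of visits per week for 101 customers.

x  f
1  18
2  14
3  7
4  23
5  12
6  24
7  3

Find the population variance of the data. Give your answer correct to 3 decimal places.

3.525

Values: 1, 2, 3, 4, 5, 6, 7
n = 101, Σfx = 384, mean = 3.8020
Σfx² = 1816
Σf(x − x̄)² = Σfx² − (Σfx)²/n = 1816 − 384²/101 = 356.0396
Population variance = 356.0396 / 101 = 3.5251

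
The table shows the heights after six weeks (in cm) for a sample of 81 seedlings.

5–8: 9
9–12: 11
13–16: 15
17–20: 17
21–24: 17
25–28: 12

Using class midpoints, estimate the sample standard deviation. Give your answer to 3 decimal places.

Midpoints: 6.5, 10.5, 14.5, 18.5, 22.5, 26.5
n = 81, Σfm = 1406.5, mean = 17.3642
Σfm² = 27598.25
Σf(m − x̄)² = Σfm² − (Σfm)²/n = 27598.25 − 1406.5²/81 = 3175.5062
Sample variance = 3175.5062 / 80 = 39.6938
Standard deviation = √39.6938 = 6.3003

6.300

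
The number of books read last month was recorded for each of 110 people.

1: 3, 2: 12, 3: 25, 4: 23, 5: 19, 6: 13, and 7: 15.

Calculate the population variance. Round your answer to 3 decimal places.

Values: 1, 2, 3, 4, 5, 6, 7
n = 110, Σfx = 472, mean = 4.2909
Σfx² = 2322
Σf(x − x̄)² = Σfx² − (Σfx)²/n = 2322 − 472²/110 = 296.6909
Population variance = 296.6909 / 110 = 2.6972

2.697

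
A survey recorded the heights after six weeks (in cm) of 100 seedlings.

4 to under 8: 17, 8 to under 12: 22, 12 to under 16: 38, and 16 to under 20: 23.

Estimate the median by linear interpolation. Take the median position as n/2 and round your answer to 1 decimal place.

Cumulative frequencies: 17, 39, 77, 100
n = 100; position = n/2 = 50.
This falls in the class 12 to under 16: L = 12, F = 39, f = 38, h = 4.
Median ≈ 12 + ((50 − 39) / 38) × 4 = 13.1579

13.2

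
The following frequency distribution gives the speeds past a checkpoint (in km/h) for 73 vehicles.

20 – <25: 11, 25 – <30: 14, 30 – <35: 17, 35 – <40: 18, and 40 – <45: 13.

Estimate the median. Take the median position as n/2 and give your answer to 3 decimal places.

33.382

Cumulative frequencies: 11, 25, 42, 60, 73
n = 73; position = n/2 = 36.5.
This falls in the class 30 – <35: L = 30, F = 25, f = 17, h = 5.
Median ≈ 30 + ((36.5 − 25) / 17) × 5 = 33.3824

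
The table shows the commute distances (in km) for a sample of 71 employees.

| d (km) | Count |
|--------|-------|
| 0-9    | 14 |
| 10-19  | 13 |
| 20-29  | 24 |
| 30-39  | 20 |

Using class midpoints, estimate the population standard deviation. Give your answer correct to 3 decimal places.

Midpoints: 4.5, 14.5, 24.5, 34.5
n = 71, Σfm = 1529.5, mean = 21.5423
Σfm² = 41227.75
Σf(m − x̄)² = Σfm² − (Σfm)²/n = 41227.75 − 1529.5²/71 = 8278.8732
Population variance = 8278.8732 / 71 = 116.6038
Standard deviation = √116.6038 = 10.7983

10.798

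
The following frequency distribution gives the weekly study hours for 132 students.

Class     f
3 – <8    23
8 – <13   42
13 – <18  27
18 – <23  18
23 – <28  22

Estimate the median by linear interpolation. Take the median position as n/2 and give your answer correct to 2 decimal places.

Cumulative frequencies: 23, 65, 92, 110, 132
n = 132; position = n/2 = 66.
This falls in the class 13 – <18: L = 13, F = 65, f = 27, h = 5.
Median ≈ 13 + ((66 − 65) / 27) × 5 = 13.1852

13.19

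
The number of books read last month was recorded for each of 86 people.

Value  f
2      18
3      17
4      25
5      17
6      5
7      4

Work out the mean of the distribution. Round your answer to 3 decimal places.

Values: 2, 3, 4, 5, 6, 7
Σfx = 18×2 + 17×3 + 25×4 + 17×5 + 5×6 + 4×7 = 330
n = Σf = 86
Mean = 330 / 86 = 3.8372

3.837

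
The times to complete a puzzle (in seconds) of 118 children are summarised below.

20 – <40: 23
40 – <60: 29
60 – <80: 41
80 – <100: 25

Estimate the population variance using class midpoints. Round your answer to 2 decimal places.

423.10

Midpoints: 30, 50, 70, 90
n = 118, Σfm = 7260, mean = 61.5254
Σfm² = 496600
Σf(m − x̄)² = Σfm² − (Σfm)²/n = 496600 − 7260²/118 = 49925.4237
Population variance = 49925.4237 / 118 = 423.0968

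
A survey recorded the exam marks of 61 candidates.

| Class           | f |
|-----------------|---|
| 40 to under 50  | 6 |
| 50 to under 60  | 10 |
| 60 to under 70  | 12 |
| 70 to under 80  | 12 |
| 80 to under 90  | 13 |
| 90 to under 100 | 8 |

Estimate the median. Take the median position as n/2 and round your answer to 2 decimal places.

Cumulative frequencies: 6, 16, 28, 40, 53, 61
n = 61; position = n/2 = 30.5.
This falls in the class 70 to under 80: L = 70, F = 28, f = 12, h = 10.
Median ≈ 70 + ((30.5 − 28) / 12) × 10 = 72.0833

72.08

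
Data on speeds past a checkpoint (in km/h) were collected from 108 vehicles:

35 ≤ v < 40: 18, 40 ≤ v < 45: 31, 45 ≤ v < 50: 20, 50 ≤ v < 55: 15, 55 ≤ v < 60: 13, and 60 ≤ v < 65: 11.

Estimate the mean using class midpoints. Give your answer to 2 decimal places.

Midpoints: 37.5, 42.5, 47.5, 52.5, 57.5, 62.5
Σfm = 18×37.5 + 31×42.5 + 20×47.5 + 15×52.5 + 13×57.5 + 11×62.5 = 5165
n = Σf = 108
Mean = 5165 / 108 = 47.8241

47.82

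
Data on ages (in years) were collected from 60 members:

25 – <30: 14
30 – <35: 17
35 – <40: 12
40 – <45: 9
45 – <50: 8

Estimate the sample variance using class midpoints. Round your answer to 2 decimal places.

45.48

Midpoints: 27.5, 32.5, 37.5, 42.5, 47.5
n = 60, Σfm = 2150, mean = 35.8333
Σfm² = 79725
Σf(m − x̄)² = Σfm² − (Σfm)²/n = 79725 − 2150²/60 = 2683.3333
Sample variance = 2683.3333 / 59 = 45.4802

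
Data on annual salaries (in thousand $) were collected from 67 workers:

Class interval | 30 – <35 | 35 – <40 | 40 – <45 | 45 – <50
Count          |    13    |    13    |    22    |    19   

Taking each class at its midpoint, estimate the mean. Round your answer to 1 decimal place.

41.0

Midpoints: 32.5, 37.5, 42.5, 47.5
Σfm = 13×32.5 + 13×37.5 + 22×42.5 + 19×47.5 = 2747.5
n = Σf = 67
Mean = 2747.5 / 67 = 41.0075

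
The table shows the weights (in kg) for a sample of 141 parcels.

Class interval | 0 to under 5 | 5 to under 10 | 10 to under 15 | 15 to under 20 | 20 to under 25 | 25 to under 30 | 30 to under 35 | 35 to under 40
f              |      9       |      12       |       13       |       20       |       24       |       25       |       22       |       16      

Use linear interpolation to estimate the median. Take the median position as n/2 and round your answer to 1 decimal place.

Cumulative frequencies: 9, 21, 34, 54, 78, 103, 125, 141
n = 141; position = n/2 = 70.5.
This falls in the class 20 to under 25: L = 20, F = 54, f = 24, h = 5.
Median ≈ 20 + ((70.5 − 54) / 24) × 5 = 23.4375

23.4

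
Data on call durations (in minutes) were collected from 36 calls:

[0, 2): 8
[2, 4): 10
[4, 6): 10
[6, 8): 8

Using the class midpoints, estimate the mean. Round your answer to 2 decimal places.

Midpoints: 1, 3, 5, 7
Σfm = 8×1 + 10×3 + 10×5 + 8×7 = 144
n = Σf = 36
Mean = 144 / 36 = 4.0000

4.00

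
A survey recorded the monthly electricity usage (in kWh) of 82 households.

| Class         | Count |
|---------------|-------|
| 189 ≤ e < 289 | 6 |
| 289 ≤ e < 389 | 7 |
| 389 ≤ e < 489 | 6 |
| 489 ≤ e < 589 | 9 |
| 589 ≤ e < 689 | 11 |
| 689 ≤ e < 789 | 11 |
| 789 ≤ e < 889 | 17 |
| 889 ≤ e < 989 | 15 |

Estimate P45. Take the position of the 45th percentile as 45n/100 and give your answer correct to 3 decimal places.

Cumulative frequencies: 6, 13, 19, 28, 39, 50, 67, 82
n = 82; position = 45n/100 = 36.9.
This falls in the class 589 ≤ e < 689: L = 589, F = 28, f = 11, h = 100.
45th percentile ≈ 589 + ((36.9 − 28) / 11) × 100 = 669.9091

669.909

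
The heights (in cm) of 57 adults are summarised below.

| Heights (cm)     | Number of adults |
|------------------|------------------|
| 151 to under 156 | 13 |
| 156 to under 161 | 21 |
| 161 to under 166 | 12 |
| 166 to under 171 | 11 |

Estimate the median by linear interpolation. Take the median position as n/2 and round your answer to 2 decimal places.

159.69

Cumulative frequencies: 13, 34, 46, 57
n = 57; position = n/2 = 28.5.
This falls in the class 156 to under 161: L = 156, F = 13, f = 21, h = 5.
Median ≈ 156 + ((28.5 − 13) / 21) × 5 = 159.6905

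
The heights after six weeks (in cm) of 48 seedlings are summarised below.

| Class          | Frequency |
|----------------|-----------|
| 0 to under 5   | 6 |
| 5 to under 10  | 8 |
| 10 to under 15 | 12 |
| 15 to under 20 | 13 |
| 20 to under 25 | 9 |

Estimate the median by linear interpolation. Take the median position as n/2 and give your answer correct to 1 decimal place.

14.2

Cumulative frequencies: 6, 14, 26, 39, 48
n = 48; position = n/2 = 24.
This falls in the class 10 to under 15: L = 10, F = 14, f = 12, h = 5.
Median ≈ 10 + ((24 − 14) / 12) × 5 = 14.1667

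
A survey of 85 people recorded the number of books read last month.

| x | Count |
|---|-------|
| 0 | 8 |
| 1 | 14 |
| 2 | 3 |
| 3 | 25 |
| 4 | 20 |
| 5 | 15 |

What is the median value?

3

Cumulative frequencies: 8, 22, 25, 50, 70, 85
n = 85, so the median is the value in position (n+1)/2 = 43.
Position 43 falls at value 3.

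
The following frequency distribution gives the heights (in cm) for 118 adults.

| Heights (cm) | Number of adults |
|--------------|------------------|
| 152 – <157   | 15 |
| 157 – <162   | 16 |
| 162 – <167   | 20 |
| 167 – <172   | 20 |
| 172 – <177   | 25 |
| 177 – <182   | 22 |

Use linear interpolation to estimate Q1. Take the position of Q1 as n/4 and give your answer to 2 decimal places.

161.53

Cumulative frequencies: 15, 31, 51, 71, 96, 118
n = 118; position = n/4 = 29.5.
This falls in the class 157 – <162: L = 157, F = 15, f = 16, h = 5.
Lower quartile ≈ 157 + ((29.5 − 15) / 16) × 5 = 161.5312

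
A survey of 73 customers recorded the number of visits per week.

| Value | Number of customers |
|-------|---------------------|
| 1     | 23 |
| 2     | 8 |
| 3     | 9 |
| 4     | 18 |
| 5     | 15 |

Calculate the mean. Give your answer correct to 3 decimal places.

2.918

Values: 1, 2, 3, 4, 5
Σfx = 23×1 + 8×2 + 9×3 + 18×4 + 15×5 = 213
n = Σf = 73
Mean = 213 / 73 = 2.9178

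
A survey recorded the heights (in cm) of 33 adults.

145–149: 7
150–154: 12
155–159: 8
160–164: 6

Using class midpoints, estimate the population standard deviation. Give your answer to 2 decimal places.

5.07

Midpoints: 147, 152, 157, 162
n = 33, Σfm = 5081, mean = 153.9697
Σfm² = 783167
Σf(m − x̄)² = Σfm² − (Σfm)²/n = 783167 − 5081²/33 = 846.9697
Population variance = 846.9697 / 33 = 25.6657
Standard deviation = √25.6657 = 5.0661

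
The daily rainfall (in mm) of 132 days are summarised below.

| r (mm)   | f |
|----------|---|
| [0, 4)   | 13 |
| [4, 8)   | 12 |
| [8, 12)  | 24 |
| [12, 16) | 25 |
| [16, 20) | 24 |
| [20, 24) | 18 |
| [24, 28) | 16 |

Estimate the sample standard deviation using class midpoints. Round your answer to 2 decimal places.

7.21

Midpoints: 2, 6, 10, 14, 18, 22, 26
n = 132, Σfm = 1932, mean = 14.6364
Σfm² = 35088
Σf(m − x̄)² = Σfm² − (Σfm)²/n = 35088 − 1932²/132 = 6810.5455
Sample variance = 6810.5455 / 131 = 51.9889
Standard deviation = √51.9889 = 7.2103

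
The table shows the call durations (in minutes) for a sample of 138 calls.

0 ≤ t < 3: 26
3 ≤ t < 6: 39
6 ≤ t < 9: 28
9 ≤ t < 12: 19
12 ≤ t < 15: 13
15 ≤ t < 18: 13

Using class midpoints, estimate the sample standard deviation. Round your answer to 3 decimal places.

Midpoints: 1.5, 4.5, 7.5, 10.5, 13.5, 16.5
n = 138, Σfm = 1014, mean = 7.3478
Σfm² = 10426.5
Σf(m − x̄)² = Σfm² − (Σfm)²/n = 10426.5 − 1014²/138 = 2975.8043
Sample variance = 2975.8043 / 137 = 21.7212
Standard deviation = √21.7212 = 4.6606

4.661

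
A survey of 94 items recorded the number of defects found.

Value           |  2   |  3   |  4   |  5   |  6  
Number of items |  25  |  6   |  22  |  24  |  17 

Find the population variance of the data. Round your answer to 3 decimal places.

Values: 2, 3, 4, 5, 6
n = 94, Σfx = 378, mean = 4.0213
Σfx² = 1718
Σf(x − x̄)² = Σfx² − (Σfx)²/n = 1718 − 378²/94 = 197.9574
Population variance = 197.9574 / 94 = 2.1059

2.106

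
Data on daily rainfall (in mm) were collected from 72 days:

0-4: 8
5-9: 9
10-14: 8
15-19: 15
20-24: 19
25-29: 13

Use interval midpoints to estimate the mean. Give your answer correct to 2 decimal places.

Midpoints: 2, 7, 12, 17, 22, 27
Σfm = 8×2 + 9×7 + 8×12 + 15×17 + 19×22 + 13×27 = 1199
n = Σf = 72
Mean = 1199 / 72 = 16.6528

16.65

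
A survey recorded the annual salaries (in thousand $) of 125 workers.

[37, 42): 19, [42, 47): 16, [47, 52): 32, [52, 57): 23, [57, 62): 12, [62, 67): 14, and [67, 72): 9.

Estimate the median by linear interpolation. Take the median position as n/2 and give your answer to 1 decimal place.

51.3

Cumulative frequencies: 19, 35, 67, 90, 102, 116, 125
n = 125; position = n/2 = 62.5.
This falls in the class [47, 52): L = 47, F = 35, f = 32, h = 5.
Median ≈ 47 + ((62.5 − 35) / 32) × 5 = 51.2969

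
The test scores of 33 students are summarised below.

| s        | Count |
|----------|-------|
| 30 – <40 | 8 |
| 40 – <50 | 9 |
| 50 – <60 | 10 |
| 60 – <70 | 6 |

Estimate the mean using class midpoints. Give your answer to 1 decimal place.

49.2

Midpoints: 35, 45, 55, 65
Σfm = 8×35 + 9×45 + 10×55 + 6×65 = 1625
n = Σf = 33
Mean = 1625 / 33 = 49.2424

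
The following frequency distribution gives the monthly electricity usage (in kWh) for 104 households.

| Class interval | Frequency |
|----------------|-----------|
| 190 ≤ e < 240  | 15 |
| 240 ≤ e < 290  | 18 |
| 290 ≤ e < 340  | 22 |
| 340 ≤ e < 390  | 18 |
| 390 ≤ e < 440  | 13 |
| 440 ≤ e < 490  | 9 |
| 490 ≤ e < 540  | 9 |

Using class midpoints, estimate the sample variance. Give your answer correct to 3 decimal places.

8240.991

Midpoints: 215, 265, 315, 365, 415, 465, 515
n = 104, Σfm = 35710, mean = 343.3654
Σfm² = 13110400
Σf(m − x̄)² = Σfm² − (Σfm)²/n = 13110400 − 35710²/104 = 848822.1154
Sample variance = 848822.1154 / 103 = 8240.9914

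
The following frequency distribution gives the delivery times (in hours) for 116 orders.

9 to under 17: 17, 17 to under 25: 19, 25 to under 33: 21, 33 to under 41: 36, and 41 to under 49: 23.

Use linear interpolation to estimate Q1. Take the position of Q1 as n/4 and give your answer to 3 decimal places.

22.053

Cumulative frequencies: 17, 36, 57, 93, 116
n = 116; position = n/4 = 29.
This falls in the class 17 to under 25: L = 17, F = 17, f = 19, h = 8.
Lower quartile ≈ 17 + ((29 − 17) / 19) × 8 = 22.0526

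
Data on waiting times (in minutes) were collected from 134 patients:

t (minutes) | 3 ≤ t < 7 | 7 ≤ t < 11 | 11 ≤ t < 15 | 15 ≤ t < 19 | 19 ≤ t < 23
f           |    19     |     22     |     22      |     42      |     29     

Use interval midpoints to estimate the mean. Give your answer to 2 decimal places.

14.19

Midpoints: 5, 9, 13, 17, 21
Σfm = 19×5 + 22×9 + 22×13 + 42×17 + 29×21 = 1902
n = Σf = 134
Mean = 1902 / 134 = 14.1940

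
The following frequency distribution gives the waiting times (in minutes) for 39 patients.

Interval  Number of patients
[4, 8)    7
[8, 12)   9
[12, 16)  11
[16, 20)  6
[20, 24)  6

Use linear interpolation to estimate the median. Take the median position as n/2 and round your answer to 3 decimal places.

Cumulative frequencies: 7, 16, 27, 33, 39
n = 39; position = n/2 = 19.5.
This falls in the class [12, 16): L = 12, F = 16, f = 11, h = 4.
Median ≈ 12 + ((19.5 − 16) / 11) × 4 = 13.2727

13.273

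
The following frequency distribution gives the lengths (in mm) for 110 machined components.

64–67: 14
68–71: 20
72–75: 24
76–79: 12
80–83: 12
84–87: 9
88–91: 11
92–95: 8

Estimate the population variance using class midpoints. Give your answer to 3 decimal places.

73.295

Midpoints: 65.5, 69.5, 73.5, 77.5, 81.5, 85.5, 89.5, 93.5
n = 110, Σfm = 8481, mean = 77.1000
Σfm² = 661947.5
Σf(m − x̄)² = Σfm² − (Σfm)²/n = 661947.5 − 8481²/110 = 8062.4000
Population variance = 8062.4000 / 110 = 73.2945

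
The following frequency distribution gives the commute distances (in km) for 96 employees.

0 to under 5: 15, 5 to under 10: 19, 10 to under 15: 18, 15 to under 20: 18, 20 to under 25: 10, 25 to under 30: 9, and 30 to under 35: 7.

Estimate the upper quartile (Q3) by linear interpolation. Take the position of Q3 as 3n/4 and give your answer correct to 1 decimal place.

21.0

Cumulative frequencies: 15, 34, 52, 70, 80, 89, 96
n = 96; position = 3n/4 = 72.
This falls in the class 20 to under 25: L = 20, F = 70, f = 10, h = 5.
Upper quartile ≈ 20 + ((72 − 70) / 10) × 5 = 21.0000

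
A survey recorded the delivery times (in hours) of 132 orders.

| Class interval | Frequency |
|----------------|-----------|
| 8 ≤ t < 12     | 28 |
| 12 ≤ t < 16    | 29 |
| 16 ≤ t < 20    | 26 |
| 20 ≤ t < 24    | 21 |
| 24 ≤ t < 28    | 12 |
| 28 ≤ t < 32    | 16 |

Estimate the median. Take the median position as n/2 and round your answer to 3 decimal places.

17.385

Cumulative frequencies: 28, 57, 83, 104, 116, 132
n = 132; position = n/2 = 66.
This falls in the class 16 ≤ t < 20: L = 16, F = 57, f = 26, h = 4.
Median ≈ 16 + ((66 − 57) / 26) × 4 = 17.3846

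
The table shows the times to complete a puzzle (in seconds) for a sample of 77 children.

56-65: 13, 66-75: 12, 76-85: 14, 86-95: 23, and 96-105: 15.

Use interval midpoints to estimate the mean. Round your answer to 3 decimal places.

82.448

Midpoints: 60.5, 70.5, 80.5, 90.5, 100.5
Σfm = 13×60.5 + 12×70.5 + 14×80.5 + 23×90.5 + 15×100.5 = 6348.5
n = Σf = 77
Mean = 6348.5 / 77 = 82.4481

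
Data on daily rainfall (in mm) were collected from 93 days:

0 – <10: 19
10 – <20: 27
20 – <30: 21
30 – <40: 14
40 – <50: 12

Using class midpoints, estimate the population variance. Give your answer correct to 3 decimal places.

168.991

Midpoints: 5, 15, 25, 35, 45
n = 93, Σfm = 2055, mean = 22.0968
Σfm² = 61125
Σf(m − x̄)² = Σfm² − (Σfm)²/n = 61125 − 2055²/93 = 15716.1290
Population variance = 15716.1290 / 93 = 168.9906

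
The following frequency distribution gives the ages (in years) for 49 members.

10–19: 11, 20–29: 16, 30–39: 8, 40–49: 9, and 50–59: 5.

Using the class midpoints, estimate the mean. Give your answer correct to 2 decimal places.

Midpoints: 14.5, 24.5, 34.5, 44.5, 54.5
Σfm = 11×14.5 + 16×24.5 + 8×34.5 + 9×44.5 + 5×54.5 = 1500.5
n = Σf = 49
Mean = 1500.5 / 49 = 30.6224

30.62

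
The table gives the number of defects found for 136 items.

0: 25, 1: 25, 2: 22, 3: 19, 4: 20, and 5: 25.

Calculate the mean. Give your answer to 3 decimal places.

Values: 0, 1, 2, 3, 4, 5
Σfx = 25×0 + 25×1 + 22×2 + 19×3 + 20×4 + 25×5 = 331
n = Σf = 136
Mean = 331 / 136 = 2.4338

2.434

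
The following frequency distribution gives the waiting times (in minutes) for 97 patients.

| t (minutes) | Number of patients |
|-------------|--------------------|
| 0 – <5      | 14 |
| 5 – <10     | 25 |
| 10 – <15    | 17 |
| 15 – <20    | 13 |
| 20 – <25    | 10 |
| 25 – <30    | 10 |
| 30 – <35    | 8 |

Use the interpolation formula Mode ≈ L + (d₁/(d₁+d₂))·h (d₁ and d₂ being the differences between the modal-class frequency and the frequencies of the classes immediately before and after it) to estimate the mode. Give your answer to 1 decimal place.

Modal class: 5 – <10 (highest frequency 25).
d₁ = 25 − 14 = 11, d₂ = 25 − 17 = 8
Mode ≈ 5 + (11/(11+8)) × 5 = 5 + 2.8947 = 7.8947

7.9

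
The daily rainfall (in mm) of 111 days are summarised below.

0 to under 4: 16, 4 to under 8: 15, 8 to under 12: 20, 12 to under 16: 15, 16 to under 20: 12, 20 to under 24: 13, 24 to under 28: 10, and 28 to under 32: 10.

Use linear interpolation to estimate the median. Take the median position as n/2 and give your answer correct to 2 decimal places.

13.20

Cumulative frequencies: 16, 31, 51, 66, 78, 91, 101, 111
n = 111; position = n/2 = 55.5.
This falls in the class 12 to under 16: L = 12, F = 51, f = 15, h = 4.
Median ≈ 12 + ((55.5 − 51) / 15) × 4 = 13.2000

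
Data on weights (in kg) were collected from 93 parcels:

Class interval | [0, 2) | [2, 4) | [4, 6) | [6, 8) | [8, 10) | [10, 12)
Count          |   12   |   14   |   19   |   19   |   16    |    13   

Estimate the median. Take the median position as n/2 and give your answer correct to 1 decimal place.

6.2

Cumulative frequencies: 12, 26, 45, 64, 80, 93
n = 93; position = n/2 = 46.5.
This falls in the class [6, 8): L = 6, F = 45, f = 19, h = 2.
Median ≈ 6 + ((46.5 − 45) / 19) × 2 = 6.1579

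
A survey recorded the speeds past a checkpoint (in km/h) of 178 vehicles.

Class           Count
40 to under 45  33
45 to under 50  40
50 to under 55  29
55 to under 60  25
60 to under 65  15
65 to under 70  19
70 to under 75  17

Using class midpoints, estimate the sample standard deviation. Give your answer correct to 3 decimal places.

Midpoints: 42.5, 47.5, 52.5, 57.5, 62.5, 67.5, 72.5
n = 178, Σfm = 9715, mean = 54.5787
Σfm² = 546962.5
Σf(m − x̄)² = Σfm² − (Σfm)²/n = 546962.5 − 9715²/178 = 16730.8989
Sample variance = 16730.8989 / 177 = 94.5249
Standard deviation = √94.5249 = 9.7224

9.722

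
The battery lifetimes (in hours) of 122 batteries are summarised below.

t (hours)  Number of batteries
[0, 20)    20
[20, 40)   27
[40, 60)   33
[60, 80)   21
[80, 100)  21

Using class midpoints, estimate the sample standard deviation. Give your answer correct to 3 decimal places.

Midpoints: 10, 30, 50, 70, 90
n = 122, Σfm = 6020, mean = 49.3443
Σfm² = 381800
Σf(m − x̄)² = Σfm² − (Σfm)²/n = 381800 − 6020²/122 = 84747.5410
Sample variance = 84747.5410 / 121 = 700.3929
Standard deviation = √700.3929 = 26.4649

26.465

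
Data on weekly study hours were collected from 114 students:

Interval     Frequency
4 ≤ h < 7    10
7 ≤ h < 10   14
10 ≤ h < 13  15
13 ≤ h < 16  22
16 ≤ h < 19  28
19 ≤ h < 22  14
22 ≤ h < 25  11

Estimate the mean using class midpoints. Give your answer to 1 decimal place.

Midpoints: 5.5, 8.5, 11.5, 14.5, 17.5, 20.5, 23.5
Σfm = 10×5.5 + 14×8.5 + 15×11.5 + 22×14.5 + 28×17.5 + 14×20.5 + 11×23.5 = 1701
n = Σf = 114
Mean = 1701 / 114 = 14.9211

14.9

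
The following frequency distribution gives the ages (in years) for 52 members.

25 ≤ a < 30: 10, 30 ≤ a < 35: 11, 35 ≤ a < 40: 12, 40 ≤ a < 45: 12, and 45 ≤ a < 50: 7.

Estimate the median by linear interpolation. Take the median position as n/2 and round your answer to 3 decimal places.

Cumulative frequencies: 10, 21, 33, 45, 52
n = 52; position = n/2 = 26.
This falls in the class 35 ≤ a < 40: L = 35, F = 21, f = 12, h = 5.
Median ≈ 35 + ((26 − 21) / 12) × 5 = 37.0833

37.083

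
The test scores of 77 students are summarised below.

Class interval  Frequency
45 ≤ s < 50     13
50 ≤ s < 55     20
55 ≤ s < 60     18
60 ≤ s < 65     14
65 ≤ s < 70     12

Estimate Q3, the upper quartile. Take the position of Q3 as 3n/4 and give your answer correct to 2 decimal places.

Cumulative frequencies: 13, 33, 51, 65, 77
n = 77; position = 3n/4 = 57.75.
This falls in the class 60 ≤ s < 65: L = 60, F = 51, f = 14, h = 5.
Upper quartile ≈ 60 + ((57.75 − 51) / 14) × 5 = 62.4107

62.41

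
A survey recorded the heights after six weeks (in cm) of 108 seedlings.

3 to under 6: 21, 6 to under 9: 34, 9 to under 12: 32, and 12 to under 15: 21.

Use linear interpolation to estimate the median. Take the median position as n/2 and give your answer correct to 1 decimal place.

8.9

Cumulative frequencies: 21, 55, 87, 108
n = 108; position = n/2 = 54.
This falls in the class 6 to under 9: L = 6, F = 21, f = 34, h = 3.
Median ≈ 6 + ((54 − 21) / 34) × 3 = 8.9118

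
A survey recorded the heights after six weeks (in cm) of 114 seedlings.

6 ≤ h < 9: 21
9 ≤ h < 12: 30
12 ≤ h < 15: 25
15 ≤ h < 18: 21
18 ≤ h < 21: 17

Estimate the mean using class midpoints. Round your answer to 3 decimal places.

Midpoints: 7.5, 10.5, 13.5, 16.5, 19.5
Σfm = 21×7.5 + 30×10.5 + 25×13.5 + 21×16.5 + 17×19.5 = 1488
n = Σf = 114
Mean = 1488 / 114 = 13.0526

13.053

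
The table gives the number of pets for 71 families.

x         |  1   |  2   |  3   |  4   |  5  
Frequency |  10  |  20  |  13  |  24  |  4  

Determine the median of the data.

Cumulative frequencies: 10, 30, 43, 67, 71
n = 71, so the median is the value in position (n+1)/2 = 36.
Position 36 falls at value 3.

3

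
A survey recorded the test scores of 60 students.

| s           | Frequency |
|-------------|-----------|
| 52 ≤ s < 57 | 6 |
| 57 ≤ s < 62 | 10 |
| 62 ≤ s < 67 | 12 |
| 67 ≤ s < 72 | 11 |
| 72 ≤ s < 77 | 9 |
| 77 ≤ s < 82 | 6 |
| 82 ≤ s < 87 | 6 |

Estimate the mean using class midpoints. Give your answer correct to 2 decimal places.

Midpoints: 54.5, 59.5, 64.5, 69.5, 74.5, 79.5, 84.5
Σfm = 6×54.5 + 10×59.5 + 12×64.5 + 11×69.5 + 9×74.5 + 6×79.5 + 6×84.5 = 4115
n = Σf = 60
Mean = 4115 / 60 = 68.5833

68.58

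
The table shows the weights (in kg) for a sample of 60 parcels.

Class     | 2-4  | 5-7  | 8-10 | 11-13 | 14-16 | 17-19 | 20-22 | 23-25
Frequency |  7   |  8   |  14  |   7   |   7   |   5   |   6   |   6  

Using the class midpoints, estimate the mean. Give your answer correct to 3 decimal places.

Midpoints: 3, 6, 9, 12, 15, 18, 21, 24
Σfm = 7×3 + 8×6 + 14×9 + 7×12 + 7×15 + 5×18 + 6×21 + 6×24 = 744
n = Σf = 60
Mean = 744 / 60 = 12.4000

12.400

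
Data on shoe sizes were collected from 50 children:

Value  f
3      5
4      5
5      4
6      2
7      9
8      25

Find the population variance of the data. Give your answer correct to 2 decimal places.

Values: 3, 4, 5, 6, 7, 8
n = 50, Σfx = 330, mean = 6.6000
Σfx² = 2338
Σf(x − x̄)² = Σfx² − (Σfx)²/n = 2338 − 330²/50 = 160.0000
Population variance = 160.0000 / 50 = 3.2000

3.20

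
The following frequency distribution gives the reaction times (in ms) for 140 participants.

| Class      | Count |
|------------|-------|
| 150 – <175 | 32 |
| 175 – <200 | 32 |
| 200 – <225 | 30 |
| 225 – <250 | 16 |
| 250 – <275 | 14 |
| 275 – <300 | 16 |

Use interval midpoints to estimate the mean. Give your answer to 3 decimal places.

211.786

Midpoints: 162.5, 187.5, 212.5, 237.5, 262.5, 287.5
Σfm = 32×162.5 + 32×187.5 + 30×212.5 + 16×237.5 + 14×262.5 + 16×287.5 = 29650
n = Σf = 140
Mean = 29650 / 140 = 211.7857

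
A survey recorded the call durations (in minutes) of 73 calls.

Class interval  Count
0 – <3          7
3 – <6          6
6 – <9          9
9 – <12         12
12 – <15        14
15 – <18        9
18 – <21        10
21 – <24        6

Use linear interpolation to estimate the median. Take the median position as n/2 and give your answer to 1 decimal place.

12.5

Cumulative frequencies: 7, 13, 22, 34, 48, 57, 67, 73
n = 73; position = n/2 = 36.5.
This falls in the class 12 – <15: L = 12, F = 34, f = 14, h = 3.
Median ≈ 12 + ((36.5 − 34) / 14) × 3 = 12.5357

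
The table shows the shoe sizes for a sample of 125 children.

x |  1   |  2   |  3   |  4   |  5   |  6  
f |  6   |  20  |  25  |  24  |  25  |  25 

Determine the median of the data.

4

Cumulative frequencies: 6, 26, 51, 75, 100, 125
n = 125, so the median is the value in position (n+1)/2 = 63.
Position 63 falls at value 4.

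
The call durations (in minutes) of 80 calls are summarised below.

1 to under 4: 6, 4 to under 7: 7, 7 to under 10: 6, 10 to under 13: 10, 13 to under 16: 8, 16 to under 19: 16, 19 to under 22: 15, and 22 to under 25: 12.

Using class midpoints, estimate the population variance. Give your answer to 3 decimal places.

42.096

Midpoints: 2.5, 5.5, 8.5, 11.5, 14.5, 17.5, 20.5, 23.5
n = 80, Σfm = 1205, mean = 15.0625
Σfm² = 21518
Σf(m − x̄)² = Σfm² − (Σfm)²/n = 21518 − 1205²/80 = 3367.6875
Population variance = 3367.6875 / 80 = 42.0961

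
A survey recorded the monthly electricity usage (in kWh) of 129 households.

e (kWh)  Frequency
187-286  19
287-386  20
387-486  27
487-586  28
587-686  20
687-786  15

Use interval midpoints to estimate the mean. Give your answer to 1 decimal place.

Midpoints: 236.5, 336.5, 436.5, 536.5, 636.5, 736.5
Σfm = 19×236.5 + 20×336.5 + 27×436.5 + 28×536.5 + 20×636.5 + 15×736.5 = 61808.5
n = Σf = 129
Mean = 61808.5 / 129 = 479.1357

479.1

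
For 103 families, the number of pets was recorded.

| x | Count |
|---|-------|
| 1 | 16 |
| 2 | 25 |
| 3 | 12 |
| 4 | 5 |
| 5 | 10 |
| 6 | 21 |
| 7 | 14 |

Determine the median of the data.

Cumulative frequencies: 16, 41, 53, 58, 68, 89, 103
n = 103, so the median is the value in position (n+1)/2 = 52.
Position 52 falls at value 3.

3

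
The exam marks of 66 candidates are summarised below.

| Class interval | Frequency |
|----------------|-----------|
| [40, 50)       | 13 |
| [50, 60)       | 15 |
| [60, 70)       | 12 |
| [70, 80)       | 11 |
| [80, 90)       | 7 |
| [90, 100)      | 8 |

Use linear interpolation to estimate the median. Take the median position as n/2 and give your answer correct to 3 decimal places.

64.167

Cumulative frequencies: 13, 28, 40, 51, 58, 66
n = 66; position = n/2 = 33.
This falls in the class [60, 70): L = 60, F = 28, f = 12, h = 10.
Median ≈ 60 + ((33 − 28) / 12) × 10 = 64.1667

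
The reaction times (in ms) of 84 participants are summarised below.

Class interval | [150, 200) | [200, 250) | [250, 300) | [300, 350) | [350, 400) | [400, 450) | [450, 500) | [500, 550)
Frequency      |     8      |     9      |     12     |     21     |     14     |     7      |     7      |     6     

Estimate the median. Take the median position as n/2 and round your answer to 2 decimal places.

330.95

Cumulative frequencies: 8, 17, 29, 50, 64, 71, 78, 84
n = 84; position = n/2 = 42.
This falls in the class [300, 350): L = 300, F = 29, f = 21, h = 50.
Median ≈ 300 + ((42 − 29) / 21) × 50 = 330.9524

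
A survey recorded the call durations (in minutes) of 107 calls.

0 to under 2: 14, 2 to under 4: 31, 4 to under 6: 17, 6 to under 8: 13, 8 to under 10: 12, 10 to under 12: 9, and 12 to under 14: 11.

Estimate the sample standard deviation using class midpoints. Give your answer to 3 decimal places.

Midpoints: 1, 3, 5, 7, 9, 11, 13
n = 107, Σfm = 633, mean = 5.9159
Σfm² = 5275
Σf(m − x̄)² = Σfm² − (Σfm)²/n = 5275 − 633²/107 = 1530.2430
Sample variance = 1530.2430 / 106 = 14.4363
Standard deviation = √14.4363 = 3.7995

3.800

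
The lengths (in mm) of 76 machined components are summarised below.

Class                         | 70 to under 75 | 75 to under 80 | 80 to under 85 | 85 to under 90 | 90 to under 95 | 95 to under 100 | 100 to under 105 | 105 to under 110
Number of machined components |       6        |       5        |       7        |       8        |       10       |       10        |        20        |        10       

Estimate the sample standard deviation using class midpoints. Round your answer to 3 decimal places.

10.836

Midpoints: 72.5, 77.5, 82.5, 87.5, 92.5, 97.5, 102.5, 107.5
n = 76, Σfm = 7125, mean = 93.7500
Σfm² = 676775
Σf(m − x̄)² = Σfm² − (Σfm)²/n = 676775 − 7125²/76 = 8806.2500
Sample variance = 8806.2500 / 75 = 117.4167
Standard deviation = √117.4167 = 10.8359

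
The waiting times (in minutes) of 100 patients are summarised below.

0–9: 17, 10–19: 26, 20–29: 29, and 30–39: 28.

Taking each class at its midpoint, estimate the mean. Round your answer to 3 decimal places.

21.300

Midpoints: 4.5, 14.5, 24.5, 34.5
Σfm = 17×4.5 + 26×14.5 + 29×24.5 + 28×34.5 = 2130
n = Σf = 100
Mean = 2130 / 100 = 21.3000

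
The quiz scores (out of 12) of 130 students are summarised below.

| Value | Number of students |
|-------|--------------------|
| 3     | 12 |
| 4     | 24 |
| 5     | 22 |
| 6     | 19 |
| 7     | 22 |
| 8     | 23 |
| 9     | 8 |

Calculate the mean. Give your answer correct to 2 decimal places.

Values: 3, 4, 5, 6, 7, 8, 9
Σfx = 12×3 + 24×4 + 22×5 + 19×6 + 22×7 + 23×8 + 8×9 = 766
n = Σf = 130
Mean = 766 / 130 = 5.8923

5.89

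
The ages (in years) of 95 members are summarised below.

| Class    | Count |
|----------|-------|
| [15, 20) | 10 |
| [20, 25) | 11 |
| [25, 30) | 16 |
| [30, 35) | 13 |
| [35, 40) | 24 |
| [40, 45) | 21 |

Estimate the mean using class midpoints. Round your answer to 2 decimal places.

Midpoints: 17.5, 22.5, 27.5, 32.5, 37.5, 42.5
Σfm = 10×17.5 + 11×22.5 + 16×27.5 + 13×32.5 + 24×37.5 + 21×42.5 = 3077.5
n = Σf = 95
Mean = 3077.5 / 95 = 32.3947

32.39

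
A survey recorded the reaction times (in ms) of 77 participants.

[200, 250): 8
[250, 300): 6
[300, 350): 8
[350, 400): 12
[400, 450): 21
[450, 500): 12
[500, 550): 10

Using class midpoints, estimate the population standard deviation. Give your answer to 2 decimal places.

90.19

Midpoints: 225, 275, 325, 375, 425, 475, 525
n = 77, Σfm = 30425, mean = 395.1299
Σfm² = 12648125
Σf(m − x̄)² = Σfm² − (Σfm)²/n = 12648125 − 30425²/77 = 626298.7013
Population variance = 626298.7013 / 77 = 8133.7494
Standard deviation = √8133.7494 = 90.1873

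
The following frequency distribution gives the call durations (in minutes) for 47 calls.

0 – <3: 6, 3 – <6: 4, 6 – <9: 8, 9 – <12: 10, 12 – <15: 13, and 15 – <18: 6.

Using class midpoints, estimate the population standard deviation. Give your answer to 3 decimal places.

Midpoints: 1.5, 4.5, 7.5, 10.5, 13.5, 16.5
n = 47, Σfm = 466.5, mean = 9.9255
Σfm² = 5649.75
Σf(m − x̄)² = Σfm² − (Σfm)²/n = 5649.75 − 466.5²/47 = 1019.4894
Population variance = 1019.4894 / 47 = 21.6913
Standard deviation = √21.6913 = 4.6574

4.657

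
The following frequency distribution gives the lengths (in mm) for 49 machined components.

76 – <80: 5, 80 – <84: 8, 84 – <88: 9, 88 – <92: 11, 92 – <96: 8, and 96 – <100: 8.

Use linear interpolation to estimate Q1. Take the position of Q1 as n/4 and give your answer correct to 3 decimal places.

Cumulative frequencies: 5, 13, 22, 33, 41, 49
n = 49; position = n/4 = 12.25.
This falls in the class 80 – <84: L = 80, F = 5, f = 8, h = 4.
Lower quartile ≈ 80 + ((12.25 − 5) / 8) × 4 = 83.6250

83.625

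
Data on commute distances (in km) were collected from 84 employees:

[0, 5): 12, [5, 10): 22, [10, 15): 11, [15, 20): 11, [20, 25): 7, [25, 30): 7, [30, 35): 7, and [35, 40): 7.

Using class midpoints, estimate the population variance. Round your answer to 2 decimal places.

Midpoints: 2.5, 7.5, 12.5, 17.5, 22.5, 27.5, 32.5, 37.5
n = 84, Σfm = 1365, mean = 16.2500
Σfm² = 32475
Σf(m − x̄)² = Σfm² − (Σfm)²/n = 32475 − 1365²/84 = 10293.7500
Population variance = 10293.7500 / 84 = 122.5446

122.54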